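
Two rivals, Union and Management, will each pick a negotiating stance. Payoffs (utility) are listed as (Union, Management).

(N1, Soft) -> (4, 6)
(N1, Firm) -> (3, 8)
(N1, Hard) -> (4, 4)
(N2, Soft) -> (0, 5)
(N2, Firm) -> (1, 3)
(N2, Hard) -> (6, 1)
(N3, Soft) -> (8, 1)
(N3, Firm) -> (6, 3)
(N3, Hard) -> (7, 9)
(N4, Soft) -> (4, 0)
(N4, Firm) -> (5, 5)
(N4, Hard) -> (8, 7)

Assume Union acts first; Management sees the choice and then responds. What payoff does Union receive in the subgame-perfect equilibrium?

8

Solve by backward induction (Union leads).
- N1: Management compares 6, 8, 4 and picks Firm; Union would get 3.
- N2: Management compares 5, 3, 1 and picks Soft; Union would get 0.
- N3: Management compares 1, 3, 9 and picks Hard; Union would get 7.
- N4: Management compares 0, 5, 7 and picks Hard; Union would get 8.
Maximizing over 3, 0, 7, 8, Union chooses N4. Subgame-perfect outcome: (N4, Hard) with payoffs (8, 7).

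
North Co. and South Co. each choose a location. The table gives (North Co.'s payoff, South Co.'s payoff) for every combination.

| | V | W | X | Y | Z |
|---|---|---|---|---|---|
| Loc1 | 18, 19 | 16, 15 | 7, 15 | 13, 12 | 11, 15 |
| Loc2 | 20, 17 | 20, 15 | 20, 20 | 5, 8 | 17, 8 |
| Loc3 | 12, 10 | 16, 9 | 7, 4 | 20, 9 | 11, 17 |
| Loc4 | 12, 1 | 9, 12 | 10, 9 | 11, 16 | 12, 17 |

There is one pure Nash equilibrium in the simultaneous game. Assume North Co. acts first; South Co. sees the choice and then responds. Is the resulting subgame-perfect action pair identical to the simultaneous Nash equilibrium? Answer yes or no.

yes

Backward induction with North Co. moving first.
- Loc1: BR = V, leader payoff 18.
- Loc2: BR = X, leader payoff 20.
- Loc3: BR = Z, leader payoff 11.
- Loc4: BR = Z, leader payoff 12.
Among 18, 20, 11, 12, the best is 20 at Loc2. Subgame-perfect outcome: (Loc2, X) with payoffs (20, 20).
Now find the simultaneous Nash equilibrium.
North Co.'s best replies: V→Loc2; W→Loc2; X→Loc2; Y→Loc3; Z→Loc2.
South Co.'s best replies: Loc1→V; Loc2→X; Loc3→Z; Loc4→Z.
The unique mutual best reply is (Loc2, X), giving (20, 20).
Sequential outcome (Loc2, X) coincides with the Nash profile (Loc2, X).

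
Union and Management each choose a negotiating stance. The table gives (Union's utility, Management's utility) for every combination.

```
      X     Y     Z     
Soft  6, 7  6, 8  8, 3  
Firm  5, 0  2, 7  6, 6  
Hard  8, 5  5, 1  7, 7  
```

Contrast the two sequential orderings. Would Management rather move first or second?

If Union leads: Management's best replies are Soft→Y, Firm→Y, Hard→Z; Union's induced payoffs 6, 2, 7; outcome (Hard, Z), payoffs (7, 7).
If Management leads: Union's best replies are X→Hard, Y→Soft, Z→Soft; Management's induced payoffs 5, 8, 3; outcome (Soft, Y), payoffs (6, 8).
Management gets 8 moving first and 7 moving second, so Management prefers to move first.

first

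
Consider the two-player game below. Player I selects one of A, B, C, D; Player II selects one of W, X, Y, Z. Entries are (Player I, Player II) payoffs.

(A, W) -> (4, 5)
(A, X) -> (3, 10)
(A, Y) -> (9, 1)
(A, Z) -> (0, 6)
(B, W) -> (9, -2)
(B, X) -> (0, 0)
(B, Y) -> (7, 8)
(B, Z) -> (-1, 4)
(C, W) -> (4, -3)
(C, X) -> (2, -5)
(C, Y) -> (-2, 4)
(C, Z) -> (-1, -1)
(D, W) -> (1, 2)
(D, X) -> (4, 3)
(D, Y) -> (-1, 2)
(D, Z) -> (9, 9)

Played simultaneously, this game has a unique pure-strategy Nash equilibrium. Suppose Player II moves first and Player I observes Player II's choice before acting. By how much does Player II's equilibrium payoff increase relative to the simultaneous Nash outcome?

Backward induction with Player II moving first.
- W: BR = B, leader payoff -2.
- X: BR = D, leader payoff 3.
- Y: BR = A, leader payoff 1.
- Z: BR = D, leader payoff 9.
Among -2, 3, 1, 9, the best is 9 at Z. Subgame-perfect outcome: (D, Z) with payoffs (9, 9).
For the simultaneous game, intersect best replies.
Player I's best replies: W→B; X→D; Y→A; Z→D.
Player II's best replies: A→X; B→Y; C→Y; D→Z.
Only (D, Z) has each player best-responding; Nash payoffs (9, 9).
Player II's commitment gain: 9 − 9 = 0.

0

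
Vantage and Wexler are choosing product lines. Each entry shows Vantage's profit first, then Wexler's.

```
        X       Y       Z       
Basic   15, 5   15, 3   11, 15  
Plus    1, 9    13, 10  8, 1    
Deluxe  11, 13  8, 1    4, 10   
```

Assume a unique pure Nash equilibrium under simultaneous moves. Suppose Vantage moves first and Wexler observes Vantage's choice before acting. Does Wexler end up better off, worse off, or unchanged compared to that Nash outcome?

worse off

Wexler best-responds to each possible Vantage move:
- Basic: Wexler compares 5, 3, 15 and picks Z; Vantage would get 11.
- Plus: Wexler compares 9, 10, 1 and picks Y; Vantage would get 13.
- Deluxe: Wexler compares 13, 1, 10 and picks X; Vantage would get 11.
Among 11, 13, 11, the best is 13 at Plus. Subgame-perfect outcome: (Plus, Y) with payoffs (13, 10).
Under simultaneous play:
Vantage's best replies: X→Basic; Y→Basic; Z→Basic.
Wexler's best replies: Basic→Z; Plus→Y; Deluxe→X.
The unique mutual best reply is (Basic, Z), giving (11, 15).
Wexler earns 10 sequentially versus 15 at the Nash outcome: worse off.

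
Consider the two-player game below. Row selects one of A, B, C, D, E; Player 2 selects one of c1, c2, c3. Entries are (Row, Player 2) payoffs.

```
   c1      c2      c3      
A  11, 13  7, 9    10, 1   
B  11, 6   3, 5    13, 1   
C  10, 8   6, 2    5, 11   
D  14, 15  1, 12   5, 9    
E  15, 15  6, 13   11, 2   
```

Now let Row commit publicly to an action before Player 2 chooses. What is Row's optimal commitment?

E

Solve by backward induction (Row leads).
- A: BR = c1, leader payoff 11.
- B: BR = c1, leader payoff 11.
- C: BR = c3, leader payoff 5.
- D: BR = c1, leader payoff 14.
- E: BR = c1, leader payoff 15.
Among 11, 11, 5, 14, 15, the best is 15 at E. Subgame-perfect outcome: (E, c1) with payoffs (15, 15).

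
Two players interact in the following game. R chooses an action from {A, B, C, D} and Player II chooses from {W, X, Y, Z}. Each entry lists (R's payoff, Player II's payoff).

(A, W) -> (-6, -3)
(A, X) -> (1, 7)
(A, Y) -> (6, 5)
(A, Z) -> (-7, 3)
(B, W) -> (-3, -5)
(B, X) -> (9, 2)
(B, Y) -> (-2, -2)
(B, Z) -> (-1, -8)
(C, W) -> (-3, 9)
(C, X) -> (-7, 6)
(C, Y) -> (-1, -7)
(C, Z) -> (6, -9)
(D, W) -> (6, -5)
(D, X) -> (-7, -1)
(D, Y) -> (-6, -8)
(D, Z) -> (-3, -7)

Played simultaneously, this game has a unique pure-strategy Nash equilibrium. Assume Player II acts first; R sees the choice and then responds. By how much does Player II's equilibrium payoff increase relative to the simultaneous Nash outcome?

Solve by backward induction (Player II leads).
- W: R compares -6, -3, -3, 6 and picks D; Player II would get -5.
- X: R compares 1, 9, -7, -7 and picks B; Player II would get 2.
- Y: R compares 6, -2, -1, -6 and picks A; Player II would get 5.
- Z: R compares -7, -1, 6, -3 and picks C; Player II would get -9.
Among -5, 2, 5, -9, the best is 5 at Y. Subgame-perfect outcome: (A, Y) with payoffs (6, 5).
Under simultaneous play:
R's best replies: W→D; X→B; Y→A; Z→C.
Player II's best replies: A→X; B→X; C→W; D→X.
The unique mutual best reply is (B, X), giving (9, 2).
Player II's commitment gain: 5 − 2 = 3.

3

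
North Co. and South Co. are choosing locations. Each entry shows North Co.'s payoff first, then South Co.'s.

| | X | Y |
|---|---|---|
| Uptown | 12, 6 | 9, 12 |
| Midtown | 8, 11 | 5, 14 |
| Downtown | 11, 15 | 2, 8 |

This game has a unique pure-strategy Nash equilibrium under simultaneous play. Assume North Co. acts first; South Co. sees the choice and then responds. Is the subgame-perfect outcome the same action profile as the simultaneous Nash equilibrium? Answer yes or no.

no

Solve by backward induction (North Co. leads).
- Uptown → South Co. plays Y (best of 6, 12); North Co. gets 9.
- Midtown → South Co. plays Y (best of 11, 14); North Co. gets 5.
- Downtown → South Co. plays X (best of 15, 8); North Co. gets 11.
Among 9, 5, 11, the best is 11 at Downtown. Subgame-perfect outcome: (Downtown, X) with payoffs (11, 15).
Now find the simultaneous Nash equilibrium.
North Co.'s best replies: X→Uptown; Y→Uptown.
South Co.'s best replies: Uptown→Y; Midtown→Y; Downtown→X.
Only (Uptown, Y) has each player best-responding; Nash payoffs (9, 12).
Sequential outcome (Downtown, X) differs from the Nash profile (Uptown, Y).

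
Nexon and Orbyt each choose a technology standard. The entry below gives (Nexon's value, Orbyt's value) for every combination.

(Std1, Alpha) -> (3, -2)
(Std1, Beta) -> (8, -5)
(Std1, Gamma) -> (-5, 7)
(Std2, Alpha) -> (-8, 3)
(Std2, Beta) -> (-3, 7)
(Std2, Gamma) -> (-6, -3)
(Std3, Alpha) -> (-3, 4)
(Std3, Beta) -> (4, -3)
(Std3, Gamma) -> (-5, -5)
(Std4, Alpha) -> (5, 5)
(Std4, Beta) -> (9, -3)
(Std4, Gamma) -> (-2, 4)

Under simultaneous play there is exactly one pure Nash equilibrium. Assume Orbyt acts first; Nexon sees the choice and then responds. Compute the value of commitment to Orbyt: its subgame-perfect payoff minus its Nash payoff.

Work backward from Nexon's decision.
- Alpha: BR = Std4, leader payoff 5.
- Beta: BR = Std4, leader payoff -3.
- Gamma: BR = Std4, leader payoff 4.
Maximizing over 5, -3, 4, Orbyt chooses Alpha. Subgame-perfect outcome: (Std4, Alpha) with payoffs (5, 5).
Under simultaneous play:
Nexon's best replies: Alpha→Std4; Beta→Std4; Gamma→Std4.
Orbyt's best replies: Std1→Gamma; Std2→Beta; Std3→Alpha; Std4→Alpha.
The unique mutual best reply is (Std4, Alpha), giving (5, 5).
Orbyt's commitment gain: 5 − 5 = 0.

0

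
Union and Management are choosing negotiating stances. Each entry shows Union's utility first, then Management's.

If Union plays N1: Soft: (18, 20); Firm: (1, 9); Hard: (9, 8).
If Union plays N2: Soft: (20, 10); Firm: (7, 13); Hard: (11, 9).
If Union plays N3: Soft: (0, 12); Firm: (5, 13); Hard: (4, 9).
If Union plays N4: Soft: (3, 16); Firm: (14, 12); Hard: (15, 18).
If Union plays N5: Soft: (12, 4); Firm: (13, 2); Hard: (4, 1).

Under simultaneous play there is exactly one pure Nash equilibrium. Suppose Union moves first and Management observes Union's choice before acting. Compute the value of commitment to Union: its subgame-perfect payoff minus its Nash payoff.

3

Work backward from Management's decision.
- N1: Management compares 20, 9, 8 and picks Soft; Union would get 18.
- N2: Management compares 10, 13, 9 and picks Firm; Union would get 7.
- N3: Management compares 12, 13, 9 and picks Firm; Union would get 5.
- N4: Management compares 16, 12, 18 and picks Hard; Union would get 15.
- N5: Management compares 4, 2, 1 and picks Soft; Union would get 12.
Among 18, 7, 5, 15, 12, the best is 18 at N1. Subgame-perfect outcome: (N1, Soft) with payoffs (18, 20).
Under simultaneous play:
Union's best replies: Soft→N2; Firm→N4; Hard→N4.
Management's best replies: N1→Soft; N2→Firm; N3→Firm; N4→Hard; N5→Soft.
Only (N4, Hard) has each player best-responding; Nash payoffs (15, 18).
Union's commitment gain: 18 − 15 = 3.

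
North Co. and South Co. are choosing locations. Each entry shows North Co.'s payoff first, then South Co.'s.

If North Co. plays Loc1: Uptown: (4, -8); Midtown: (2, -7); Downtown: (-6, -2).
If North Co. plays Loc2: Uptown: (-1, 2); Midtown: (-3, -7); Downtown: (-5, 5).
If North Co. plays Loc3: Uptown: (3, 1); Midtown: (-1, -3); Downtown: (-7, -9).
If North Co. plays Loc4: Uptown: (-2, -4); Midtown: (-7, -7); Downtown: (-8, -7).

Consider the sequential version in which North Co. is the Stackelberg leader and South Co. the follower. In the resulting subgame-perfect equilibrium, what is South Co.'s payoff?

Work backward from South Co.'s decision.
- Loc1 → South Co. plays Downtown (best of -8, -7, -2); North Co. gets -6.
- Loc2 → South Co. plays Downtown (best of 2, -7, 5); North Co. gets -5.
- Loc3 → South Co. plays Uptown (best of 1, -3, -9); North Co. gets 3.
- Loc4 → South Co. plays Uptown (best of -4, -7, -7); North Co. gets -2.
Maximizing over -6, -5, 3, -2, North Co. chooses Loc3. Subgame-perfect outcome: (Loc3, Uptown) with payoffs (3, 1).

1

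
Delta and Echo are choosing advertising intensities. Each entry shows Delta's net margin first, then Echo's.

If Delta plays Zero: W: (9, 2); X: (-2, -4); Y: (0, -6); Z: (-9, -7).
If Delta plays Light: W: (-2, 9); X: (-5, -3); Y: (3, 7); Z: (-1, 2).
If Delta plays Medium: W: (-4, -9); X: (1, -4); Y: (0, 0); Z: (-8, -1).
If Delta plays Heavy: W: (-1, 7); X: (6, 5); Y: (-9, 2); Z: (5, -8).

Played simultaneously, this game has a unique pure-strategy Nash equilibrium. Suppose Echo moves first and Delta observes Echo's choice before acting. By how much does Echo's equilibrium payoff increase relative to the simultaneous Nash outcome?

Solve by backward induction (Echo leads).
- W: Delta compares 9, -2, -4, -1 and picks Zero; Echo would get 2.
- X: Delta compares -2, -5, 1, 6 and picks Heavy; Echo would get 5.
- Y: Delta compares 0, 3, 0, -9 and picks Light; Echo would get 7.
- Z: Delta compares -9, -1, -8, 5 and picks Heavy; Echo would get -8.
Maximizing over 2, 5, 7, -8, Echo chooses Y. Subgame-perfect outcome: (Light, Y) with payoffs (3, 7).
Now find the simultaneous Nash equilibrium.
Delta's best replies: W→Zero; X→Heavy; Y→Light; Z→Heavy.
Echo's best replies: Zero→W; Light→W; Medium→Y; Heavy→W.
The unique mutual best reply is (Zero, W), giving (9, 2).
Echo's commitment gain: 7 − 2 = 5.

5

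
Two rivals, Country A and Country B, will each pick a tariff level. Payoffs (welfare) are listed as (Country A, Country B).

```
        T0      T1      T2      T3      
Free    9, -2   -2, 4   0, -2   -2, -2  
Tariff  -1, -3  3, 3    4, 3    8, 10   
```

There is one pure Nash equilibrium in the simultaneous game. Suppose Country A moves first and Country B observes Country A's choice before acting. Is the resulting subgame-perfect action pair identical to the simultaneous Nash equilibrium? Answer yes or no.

yes

Country B best-responds to each possible Country A move:
- Free: Country B compares -2, 4, -2, -2 and picks T1; Country A would get -2.
- Tariff: Country B compares -3, 3, 3, 10 and picks T3; Country A would get 8.
Country A's induced payoffs are -2, 8, so Country A commits to Tariff. Subgame-perfect outcome: (Tariff, T3) with payoffs (8, 10).
Now find the simultaneous Nash equilibrium.
Country A's best replies: T0→Free; T1→Tariff; T2→Tariff; T3→Tariff.
Country B's best replies: Free→T1; Tariff→T3.
The unique mutual best reply is (Tariff, T3), giving (8, 10).
Sequential outcome (Tariff, T3) coincides with the Nash profile (Tariff, T3).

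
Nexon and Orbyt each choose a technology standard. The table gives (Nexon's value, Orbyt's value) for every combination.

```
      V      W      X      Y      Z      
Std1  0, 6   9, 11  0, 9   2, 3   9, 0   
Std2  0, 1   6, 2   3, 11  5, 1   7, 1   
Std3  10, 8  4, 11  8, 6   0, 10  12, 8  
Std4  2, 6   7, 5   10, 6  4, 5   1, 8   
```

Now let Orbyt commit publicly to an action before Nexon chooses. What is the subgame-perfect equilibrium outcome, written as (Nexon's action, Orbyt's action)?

Backward induction with Orbyt moving first.
- V: Nexon compares 0, 0, 10, 2 and picks Std3; Orbyt would get 8.
- W: Nexon compares 9, 6, 4, 7 and picks Std1; Orbyt would get 11.
- X: Nexon compares 0, 3, 8, 10 and picks Std4; Orbyt would get 6.
- Y: Nexon compares 2, 5, 0, 4 and picks Std2; Orbyt would get 1.
- Z: Nexon compares 9, 7, 12, 1 and picks Std3; Orbyt would get 8.
Among 8, 11, 6, 1, 8, the best is 11 at W. Subgame-perfect outcome: (Std1, W) with payoffs (9, 11).

(Std1, W)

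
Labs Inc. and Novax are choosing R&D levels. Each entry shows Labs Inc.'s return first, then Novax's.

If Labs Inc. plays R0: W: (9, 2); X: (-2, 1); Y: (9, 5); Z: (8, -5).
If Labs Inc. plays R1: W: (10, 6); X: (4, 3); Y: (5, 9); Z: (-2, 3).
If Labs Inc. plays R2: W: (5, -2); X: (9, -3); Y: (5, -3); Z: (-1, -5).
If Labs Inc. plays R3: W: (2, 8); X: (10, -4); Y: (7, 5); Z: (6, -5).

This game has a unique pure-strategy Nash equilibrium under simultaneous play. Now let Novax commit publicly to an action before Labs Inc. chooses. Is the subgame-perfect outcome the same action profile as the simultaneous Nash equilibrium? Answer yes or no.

Solve by backward induction (Novax leads).
- W: BR = R1, leader payoff 6.
- X: BR = R3, leader payoff -4.
- Y: BR = R0, leader payoff 5.
- Z: BR = R0, leader payoff -5.
Novax's induced payoffs are 6, -4, 5, -5, so Novax commits to W. Subgame-perfect outcome: (R1, W) with payoffs (10, 6).
Now find the simultaneous Nash equilibrium.
Labs Inc.'s best replies: W→R1; X→R3; Y→R0; Z→R0.
Novax's best replies: R0→Y; R1→Y; R2→W; R3→W.
The unique mutual best reply is (R0, Y), giving (9, 5).
Sequential outcome (R1, W) differs from the Nash profile (R0, Y).

no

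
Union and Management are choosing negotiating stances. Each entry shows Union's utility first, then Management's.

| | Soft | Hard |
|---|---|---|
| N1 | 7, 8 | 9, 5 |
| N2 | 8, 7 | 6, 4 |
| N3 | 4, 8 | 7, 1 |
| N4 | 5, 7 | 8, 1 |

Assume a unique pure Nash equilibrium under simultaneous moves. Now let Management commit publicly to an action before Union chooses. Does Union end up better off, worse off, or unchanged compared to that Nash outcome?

unchanged

Solve by backward induction (Management leads).
- Soft: Union compares 7, 8, 4, 5 and picks N2; Management would get 7.
- Hard: Union compares 9, 6, 7, 8 and picks N1; Management would get 5.
Management's induced payoffs are 7, 5, so Management commits to Soft. Subgame-perfect outcome: (N2, Soft) with payoffs (8, 7).
Under simultaneous play:
Union's best replies: Soft→N2; Hard→N1.
Management's best replies: N1→Soft; N2→Soft; N3→Soft; N4→Soft.
Only (N2, Soft) has each player best-responding; Nash payoffs (8, 7).
Union earns 8 sequentially versus 8 at the Nash outcome: unchanged.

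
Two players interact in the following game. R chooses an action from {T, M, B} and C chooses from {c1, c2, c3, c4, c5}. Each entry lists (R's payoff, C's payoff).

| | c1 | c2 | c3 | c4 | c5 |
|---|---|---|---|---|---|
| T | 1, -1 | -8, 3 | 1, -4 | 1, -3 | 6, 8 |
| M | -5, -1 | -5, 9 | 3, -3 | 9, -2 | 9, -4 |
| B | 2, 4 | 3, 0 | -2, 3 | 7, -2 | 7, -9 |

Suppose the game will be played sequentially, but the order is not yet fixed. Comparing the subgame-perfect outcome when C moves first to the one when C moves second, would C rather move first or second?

If R leads: C's best replies are T→c5, M→c2, B→c1; R's induced payoffs 6, -5, 2; outcome (T, c5), payoffs (6, 8).
If C leads: R's best replies are c1→B, c2→B, c3→M, c4→M, c5→M; C's induced payoffs 4, 0, -3, -2, -4; outcome (B, c1), payoffs (2, 4).
C gets 4 moving first and 8 moving second, so C prefers to move second.

second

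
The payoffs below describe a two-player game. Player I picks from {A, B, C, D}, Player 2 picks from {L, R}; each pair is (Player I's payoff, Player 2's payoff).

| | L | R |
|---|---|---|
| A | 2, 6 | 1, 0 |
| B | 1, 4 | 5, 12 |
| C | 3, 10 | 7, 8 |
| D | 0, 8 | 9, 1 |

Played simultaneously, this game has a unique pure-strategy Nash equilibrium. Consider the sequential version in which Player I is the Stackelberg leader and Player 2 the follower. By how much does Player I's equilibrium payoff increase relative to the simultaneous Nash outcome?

Player 2 best-responds to each possible Player I move:
- A: BR = L, leader payoff 2.
- B: BR = R, leader payoff 5.
- C: BR = L, leader payoff 3.
- D: BR = L, leader payoff 0.
Among 2, 5, 3, 0, the best is 5 at B. Subgame-perfect outcome: (B, R) with payoffs (5, 12).
For the simultaneous game, intersect best replies.
Player I's best replies: L→C; R→D.
Player 2's best replies: A→L; B→R; C→L; D→L.
The unique mutual best reply is (C, L), giving (3, 10).
Player I's commitment gain: 5 − 3 = 2.

2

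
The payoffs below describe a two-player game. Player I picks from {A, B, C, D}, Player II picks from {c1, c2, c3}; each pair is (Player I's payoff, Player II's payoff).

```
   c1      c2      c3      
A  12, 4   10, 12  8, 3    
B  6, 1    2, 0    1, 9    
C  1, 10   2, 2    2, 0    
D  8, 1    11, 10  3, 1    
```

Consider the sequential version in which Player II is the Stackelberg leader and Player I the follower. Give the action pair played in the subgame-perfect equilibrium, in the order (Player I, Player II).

(D, c2)

Solve by backward induction (Player II leads).
- c1 → Player I plays A (best of 12, 6, 1, 8); Player II gets 4.
- c2 → Player I plays D (best of 10, 2, 2, 11); Player II gets 10.
- c3 → Player I plays A (best of 8, 1, 2, 3); Player II gets 3.
Player II's induced payoffs are 4, 10, 3, so Player II commits to c2. Subgame-perfect outcome: (D, c2) with payoffs (11, 10).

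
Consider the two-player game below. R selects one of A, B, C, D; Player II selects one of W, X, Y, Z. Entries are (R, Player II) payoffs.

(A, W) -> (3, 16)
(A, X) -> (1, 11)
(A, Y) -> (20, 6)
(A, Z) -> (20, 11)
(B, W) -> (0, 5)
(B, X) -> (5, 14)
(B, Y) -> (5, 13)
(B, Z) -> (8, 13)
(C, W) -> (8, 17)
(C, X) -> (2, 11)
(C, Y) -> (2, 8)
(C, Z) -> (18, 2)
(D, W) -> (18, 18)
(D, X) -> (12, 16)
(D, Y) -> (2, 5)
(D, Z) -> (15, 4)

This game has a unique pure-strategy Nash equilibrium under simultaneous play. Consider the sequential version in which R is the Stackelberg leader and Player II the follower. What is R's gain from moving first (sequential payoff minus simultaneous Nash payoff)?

0

Player II best-responds to each possible R move:
- A → Player II plays W (best of 16, 11, 6, 11); R gets 3.
- B → Player II plays X (best of 5, 14, 13, 13); R gets 5.
- C → Player II plays W (best of 17, 11, 8, 2); R gets 8.
- D → Player II plays W (best of 18, 16, 5, 4); R gets 18.
Maximizing over 3, 5, 8, 18, R chooses D. Subgame-perfect outcome: (D, W) with payoffs (18, 18).
Now find the simultaneous Nash equilibrium.
R's best replies: W→D; X→D; Y→A; Z→A.
Player II's best replies: A→W; B→X; C→W; D→W.
The unique mutual best reply is (D, W), giving (18, 18).
R's commitment gain: 18 − 18 = 0.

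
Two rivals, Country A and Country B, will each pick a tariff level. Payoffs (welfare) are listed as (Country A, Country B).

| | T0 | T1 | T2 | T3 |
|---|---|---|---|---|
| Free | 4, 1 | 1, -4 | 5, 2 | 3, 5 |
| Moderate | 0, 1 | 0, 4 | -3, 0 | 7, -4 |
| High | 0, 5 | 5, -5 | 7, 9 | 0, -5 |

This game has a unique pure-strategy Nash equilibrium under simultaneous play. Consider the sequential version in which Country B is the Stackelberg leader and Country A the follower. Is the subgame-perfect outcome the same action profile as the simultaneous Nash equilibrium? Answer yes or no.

Solve by backward induction (Country B leads).
- T0: Country A compares 4, 0, 0 and picks Free; Country B would get 1.
- T1: Country A compares 1, 0, 5 and picks High; Country B would get -5.
- T2: Country A compares 5, -3, 7 and picks High; Country B would get 9.
- T3: Country A compares 3, 7, 0 and picks Moderate; Country B would get -4.
Country B's induced payoffs are 1, -5, 9, -4, so Country B commits to T2. Subgame-perfect outcome: (High, T2) with payoffs (7, 9).
Now find the simultaneous Nash equilibrium.
Country A's best replies: T0→Free; T1→High; T2→High; T3→Moderate.
Country B's best replies: Free→T3; Moderate→T1; High→T2.
Only (High, T2) has each player best-responding; Nash payoffs (7, 9).
Sequential outcome (High, T2) coincides with the Nash profile (High, T2).

yes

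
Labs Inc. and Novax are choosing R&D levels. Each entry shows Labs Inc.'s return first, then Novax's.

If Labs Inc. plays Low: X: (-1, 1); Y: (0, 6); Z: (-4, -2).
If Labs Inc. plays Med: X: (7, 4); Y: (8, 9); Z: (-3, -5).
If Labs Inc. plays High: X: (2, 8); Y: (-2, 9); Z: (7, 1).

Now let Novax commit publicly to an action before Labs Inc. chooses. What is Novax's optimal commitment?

Y

Backward induction with Novax moving first.
- X: BR = Med, leader payoff 4.
- Y: BR = Med, leader payoff 9.
- Z: BR = High, leader payoff 1.
Among 4, 9, 1, the best is 9 at Y. Subgame-perfect outcome: (Med, Y) with payoffs (8, 9).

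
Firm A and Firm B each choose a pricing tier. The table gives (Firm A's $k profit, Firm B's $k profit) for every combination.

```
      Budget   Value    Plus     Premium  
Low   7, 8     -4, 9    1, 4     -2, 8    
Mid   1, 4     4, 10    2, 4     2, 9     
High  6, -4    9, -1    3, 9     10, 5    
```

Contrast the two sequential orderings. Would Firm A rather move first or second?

first

If Firm A leads: Firm B's best replies are Low→Value, Mid→Value, High→Plus; Firm A's induced payoffs -4, 4, 3; outcome (Mid, Value), payoffs (4, 10).
If Firm B leads: Firm A's best replies are Budget→Low, Value→High, Plus→High, Premium→High; Firm B's induced payoffs 8, -1, 9, 5; outcome (High, Plus), payoffs (3, 9).
Firm A gets 4 moving first and 3 moving second, so Firm A prefers to move first.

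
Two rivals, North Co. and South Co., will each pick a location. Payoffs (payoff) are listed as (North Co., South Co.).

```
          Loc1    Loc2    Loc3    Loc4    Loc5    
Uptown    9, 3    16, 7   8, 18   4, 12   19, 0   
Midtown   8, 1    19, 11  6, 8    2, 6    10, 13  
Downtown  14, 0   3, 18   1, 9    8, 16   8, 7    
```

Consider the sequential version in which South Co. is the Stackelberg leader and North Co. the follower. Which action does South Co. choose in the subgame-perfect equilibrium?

Loc3

North Co. best-responds to each possible South Co. move:
- Loc1: North Co. compares 9, 8, 14 and picks Downtown; South Co. would get 0.
- Loc2: North Co. compares 16, 19, 3 and picks Midtown; South Co. would get 11.
- Loc3: North Co. compares 8, 6, 1 and picks Uptown; South Co. would get 18.
- Loc4: North Co. compares 4, 2, 8 and picks Downtown; South Co. would get 16.
- Loc5: North Co. compares 19, 10, 8 and picks Uptown; South Co. would get 0.
Maximizing over 0, 11, 18, 16, 0, South Co. chooses Loc3. Subgame-perfect outcome: (Uptown, Loc3) with payoffs (8, 18).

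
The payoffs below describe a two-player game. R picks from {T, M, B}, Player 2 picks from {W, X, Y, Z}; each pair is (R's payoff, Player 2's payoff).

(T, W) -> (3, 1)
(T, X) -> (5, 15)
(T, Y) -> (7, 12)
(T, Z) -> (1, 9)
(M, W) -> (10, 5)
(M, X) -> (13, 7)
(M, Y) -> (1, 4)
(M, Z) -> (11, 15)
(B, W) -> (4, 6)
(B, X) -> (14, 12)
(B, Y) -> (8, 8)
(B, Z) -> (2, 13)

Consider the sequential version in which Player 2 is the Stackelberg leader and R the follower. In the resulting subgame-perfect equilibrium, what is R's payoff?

11

Backward induction with Player 2 moving first.
- W: R compares 3, 10, 4 and picks M; Player 2 would get 5.
- X: R compares 5, 13, 14 and picks B; Player 2 would get 12.
- Y: R compares 7, 1, 8 and picks B; Player 2 would get 8.
- Z: R compares 1, 11, 2 and picks M; Player 2 would get 15.
Maximizing over 5, 12, 8, 15, Player 2 chooses Z. Subgame-perfect outcome: (M, Z) with payoffs (11, 15).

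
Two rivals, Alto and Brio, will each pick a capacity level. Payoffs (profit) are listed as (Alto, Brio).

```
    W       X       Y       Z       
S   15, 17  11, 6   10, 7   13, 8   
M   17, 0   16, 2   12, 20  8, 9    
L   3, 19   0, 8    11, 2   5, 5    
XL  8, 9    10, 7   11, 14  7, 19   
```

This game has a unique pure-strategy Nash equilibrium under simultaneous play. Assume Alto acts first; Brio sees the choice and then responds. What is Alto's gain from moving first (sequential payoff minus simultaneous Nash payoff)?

3

Solve by backward induction (Alto leads).
- S: Brio compares 17, 6, 7, 8 and picks W; Alto would get 15.
- M: Brio compares 0, 2, 20, 9 and picks Y; Alto would get 12.
- L: Brio compares 19, 8, 2, 5 and picks W; Alto would get 3.
- XL: Brio compares 9, 7, 14, 19 and picks Z; Alto would get 7.
Among 15, 12, 3, 7, the best is 15 at S. Subgame-perfect outcome: (S, W) with payoffs (15, 17).
Now find the simultaneous Nash equilibrium.
Alto's best replies: W→M; X→M; Y→M; Z→S.
Brio's best replies: S→W; M→Y; L→W; XL→Z.
Only (M, Y) has each player best-responding; Nash payoffs (12, 20).
Alto's commitment gain: 15 − 12 = 3.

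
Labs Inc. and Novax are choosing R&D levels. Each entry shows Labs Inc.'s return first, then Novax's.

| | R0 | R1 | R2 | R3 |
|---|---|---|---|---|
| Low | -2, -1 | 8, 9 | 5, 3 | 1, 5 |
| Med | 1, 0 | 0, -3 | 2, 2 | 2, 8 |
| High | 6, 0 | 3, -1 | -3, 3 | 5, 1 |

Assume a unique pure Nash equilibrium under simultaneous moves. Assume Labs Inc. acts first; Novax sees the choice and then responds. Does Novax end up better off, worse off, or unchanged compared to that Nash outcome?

Work backward from Novax's decision.
- Low → Novax plays R1 (best of -1, 9, 3, 5); Labs Inc. gets 8.
- Med → Novax plays R3 (best of 0, -3, 2, 8); Labs Inc. gets 2.
- High → Novax plays R2 (best of 0, -1, 3, 1); Labs Inc. gets -3.
Among 8, 2, -3, the best is 8 at Low. Subgame-perfect outcome: (Low, R1) with payoffs (8, 9).
Under simultaneous play:
Labs Inc.'s best replies: R0→High; R1→Low; R2→Low; R3→High.
Novax's best replies: Low→R1; Med→R3; High→R2.
The unique mutual best reply is (Low, R1), giving (8, 9).
Novax earns 9 sequentially versus 9 at the Nash outcome: unchanged.

unchanged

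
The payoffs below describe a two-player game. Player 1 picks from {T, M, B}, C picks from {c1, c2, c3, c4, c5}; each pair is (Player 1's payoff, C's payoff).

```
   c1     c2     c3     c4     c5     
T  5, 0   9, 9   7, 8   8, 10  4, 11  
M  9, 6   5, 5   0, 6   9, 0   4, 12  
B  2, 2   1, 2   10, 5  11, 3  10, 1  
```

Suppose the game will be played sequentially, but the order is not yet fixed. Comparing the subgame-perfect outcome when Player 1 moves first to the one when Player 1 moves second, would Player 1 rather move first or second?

first

If Player 1 leads: C's best replies are T→c5, M→c5, B→c3; Player 1's induced payoffs 4, 4, 10; outcome (B, c3), payoffs (10, 5).
If C leads: Player 1's best replies are c1→M, c2→T, c3→B, c4→B, c5→B; C's induced payoffs 6, 9, 5, 3, 1; outcome (T, c2), payoffs (9, 9).
Player 1 gets 10 moving first and 9 moving second, so Player 1 prefers to move first.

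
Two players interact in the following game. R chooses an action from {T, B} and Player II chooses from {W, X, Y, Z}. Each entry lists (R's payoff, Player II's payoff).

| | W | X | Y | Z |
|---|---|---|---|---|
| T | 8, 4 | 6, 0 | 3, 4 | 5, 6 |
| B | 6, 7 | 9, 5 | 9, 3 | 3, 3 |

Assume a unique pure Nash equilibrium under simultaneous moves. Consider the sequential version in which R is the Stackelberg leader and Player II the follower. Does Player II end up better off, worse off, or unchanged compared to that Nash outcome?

Player II best-responds to each possible R move:
- T: Player II compares 4, 0, 4, 6 and picks Z; R would get 5.
- B: Player II compares 7, 5, 3, 3 and picks W; R would get 6.
Among 5, 6, the best is 6 at B. Subgame-perfect outcome: (B, W) with payoffs (6, 7).
For the simultaneous game, intersect best replies.
R's best replies: W→T; X→B; Y→B; Z→T.
Player II's best replies: T→Z; B→W.
The unique mutual best reply is (T, Z), giving (5, 6).
Player II earns 7 sequentially versus 6 at the Nash outcome: better off.

better off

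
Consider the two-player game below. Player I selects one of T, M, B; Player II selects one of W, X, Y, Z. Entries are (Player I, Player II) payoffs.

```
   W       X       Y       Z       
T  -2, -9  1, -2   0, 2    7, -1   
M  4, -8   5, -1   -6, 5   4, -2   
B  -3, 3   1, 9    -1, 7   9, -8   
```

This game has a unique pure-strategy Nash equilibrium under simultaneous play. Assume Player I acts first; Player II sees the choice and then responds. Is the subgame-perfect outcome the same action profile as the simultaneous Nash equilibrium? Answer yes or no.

Backward induction with Player I moving first.
- T: Player II compares -9, -2, 2, -1 and picks Y; Player I would get 0.
- M: Player II compares -8, -1, 5, -2 and picks Y; Player I would get -6.
- B: Player II compares 3, 9, 7, -8 and picks X; Player I would get 1.
Player I's induced payoffs are 0, -6, 1, so Player I commits to B. Subgame-perfect outcome: (B, X) with payoffs (1, 9).
For the simultaneous game, intersect best replies.
Player I's best replies: W→M; X→M; Y→T; Z→B.
Player II's best replies: T→Y; M→Y; B→X.
Only (T, Y) has each player best-responding; Nash payoffs (0, 2).
Sequential outcome (B, X) differs from the Nash profile (T, Y).

no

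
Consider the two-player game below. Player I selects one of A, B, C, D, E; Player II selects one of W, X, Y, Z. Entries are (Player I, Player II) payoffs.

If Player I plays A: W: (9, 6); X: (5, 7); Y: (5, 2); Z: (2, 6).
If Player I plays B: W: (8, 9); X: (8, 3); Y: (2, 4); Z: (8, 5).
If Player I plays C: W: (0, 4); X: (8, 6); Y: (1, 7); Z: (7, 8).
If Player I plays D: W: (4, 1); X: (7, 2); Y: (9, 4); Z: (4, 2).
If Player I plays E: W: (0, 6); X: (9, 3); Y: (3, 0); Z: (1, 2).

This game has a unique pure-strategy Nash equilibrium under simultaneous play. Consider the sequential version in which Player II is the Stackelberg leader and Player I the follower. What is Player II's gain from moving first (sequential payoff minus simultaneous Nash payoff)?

2

Work backward from Player I's decision.
- W: Player I compares 9, 8, 0, 4, 0 and picks A; Player II would get 6.
- X: Player I compares 5, 8, 8, 7, 9 and picks E; Player II would get 3.
- Y: Player I compares 5, 2, 1, 9, 3 and picks D; Player II would get 4.
- Z: Player I compares 2, 8, 7, 4, 1 and picks B; Player II would get 5.
Maximizing over 6, 3, 4, 5, Player II chooses W. Subgame-perfect outcome: (A, W) with payoffs (9, 6).
For the simultaneous game, intersect best replies.
Player I's best replies: W→A; X→E; Y→D; Z→B.
Player II's best replies: A→X; B→W; C→Z; D→Y; E→W.
The unique mutual best reply is (D, Y), giving (9, 4).
Player II's commitment gain: 6 − 4 = 2.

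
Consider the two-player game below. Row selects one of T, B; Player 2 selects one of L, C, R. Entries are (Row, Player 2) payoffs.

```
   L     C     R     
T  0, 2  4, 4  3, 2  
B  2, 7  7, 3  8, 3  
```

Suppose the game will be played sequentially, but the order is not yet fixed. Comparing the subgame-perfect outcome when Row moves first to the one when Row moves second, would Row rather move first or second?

If Row leads: Player 2's best replies are T→C, B→L; Row's induced payoffs 4, 2; outcome (T, C), payoffs (4, 4).
If Player 2 leads: Row's best replies are L→B, C→B, R→B; Player 2's induced payoffs 7, 3, 3; outcome (B, L), payoffs (2, 7).
Row gets 4 moving first and 2 moving second, so Row prefers to move first.

first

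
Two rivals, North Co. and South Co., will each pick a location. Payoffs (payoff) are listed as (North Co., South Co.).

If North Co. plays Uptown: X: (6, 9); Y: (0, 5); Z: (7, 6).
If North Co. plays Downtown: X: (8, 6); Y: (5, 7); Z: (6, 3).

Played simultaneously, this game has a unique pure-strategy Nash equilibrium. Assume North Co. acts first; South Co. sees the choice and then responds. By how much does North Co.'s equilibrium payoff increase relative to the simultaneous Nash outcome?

1

South Co. best-responds to each possible North Co. move:
- Uptown → South Co. plays X (best of 9, 5, 6); North Co. gets 6.
- Downtown → South Co. plays Y (best of 6, 7, 3); North Co. gets 5.
Among 6, 5, the best is 6 at Uptown. Subgame-perfect outcome: (Uptown, X) with payoffs (6, 9).
Under simultaneous play:
North Co.'s best replies: X→Downtown; Y→Downtown; Z→Uptown.
South Co.'s best replies: Uptown→X; Downtown→Y.
The unique mutual best reply is (Downtown, Y), giving (5, 7).
North Co.'s commitment gain: 6 − 5 = 1.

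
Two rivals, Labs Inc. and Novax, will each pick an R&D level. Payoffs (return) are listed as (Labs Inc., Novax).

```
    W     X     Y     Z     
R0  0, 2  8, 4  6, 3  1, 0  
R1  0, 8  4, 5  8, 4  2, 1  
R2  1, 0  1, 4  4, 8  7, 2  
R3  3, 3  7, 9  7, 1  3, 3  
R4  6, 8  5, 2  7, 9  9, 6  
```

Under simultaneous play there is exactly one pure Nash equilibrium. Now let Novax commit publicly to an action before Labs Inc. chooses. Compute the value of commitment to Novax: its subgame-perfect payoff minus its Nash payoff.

Backward induction with Novax moving first.
- W → Labs Inc. plays R4 (best of 0, 0, 1, 3, 6); Novax gets 8.
- X → Labs Inc. plays R0 (best of 8, 4, 1, 7, 5); Novax gets 4.
- Y → Labs Inc. plays R1 (best of 6, 8, 4, 7, 7); Novax gets 4.
- Z → Labs Inc. plays R4 (best of 1, 2, 7, 3, 9); Novax gets 6.
Maximizing over 8, 4, 4, 6, Novax chooses W. Subgame-perfect outcome: (R4, W) with payoffs (6, 8).
Under simultaneous play:
Labs Inc.'s best replies: W→R4; X→R0; Y→R1; Z→R4.
Novax's best replies: R0→X; R1→W; R2→Y; R3→X; R4→Y.
The unique mutual best reply is (R0, X), giving (8, 4).
Novax's commitment gain: 8 − 4 = 4.

4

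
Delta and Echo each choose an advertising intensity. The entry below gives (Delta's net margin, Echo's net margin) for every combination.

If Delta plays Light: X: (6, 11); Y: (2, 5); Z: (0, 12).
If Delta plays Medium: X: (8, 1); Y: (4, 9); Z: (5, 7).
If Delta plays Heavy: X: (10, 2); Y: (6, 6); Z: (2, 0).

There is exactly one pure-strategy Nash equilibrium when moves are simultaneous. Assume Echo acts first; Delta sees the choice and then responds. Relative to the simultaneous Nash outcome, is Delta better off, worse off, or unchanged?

worse off

Work backward from Delta's decision.
- X → Delta plays Heavy (best of 6, 8, 10); Echo gets 2.
- Y → Delta plays Heavy (best of 2, 4, 6); Echo gets 6.
- Z → Delta plays Medium (best of 0, 5, 2); Echo gets 7.
Maximizing over 2, 6, 7, Echo chooses Z. Subgame-perfect outcome: (Medium, Z) with payoffs (5, 7).
Under simultaneous play:
Delta's best replies: X→Heavy; Y→Heavy; Z→Medium.
Echo's best replies: Light→Z; Medium→Y; Heavy→Y.
The unique mutual best reply is (Heavy, Y), giving (6, 6).
Delta earns 5 sequentially versus 6 at the Nash outcome: worse off.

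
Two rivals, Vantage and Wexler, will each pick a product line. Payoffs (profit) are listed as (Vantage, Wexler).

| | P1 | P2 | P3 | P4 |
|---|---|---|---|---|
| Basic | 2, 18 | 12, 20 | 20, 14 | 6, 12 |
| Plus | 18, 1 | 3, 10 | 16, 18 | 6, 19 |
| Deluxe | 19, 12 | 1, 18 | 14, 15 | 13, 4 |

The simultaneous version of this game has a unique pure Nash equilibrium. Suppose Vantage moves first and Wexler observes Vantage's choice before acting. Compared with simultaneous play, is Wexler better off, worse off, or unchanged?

unchanged

Solve by backward induction (Vantage leads).
- Basic: Wexler compares 18, 20, 14, 12 and picks P2; Vantage would get 12.
- Plus: Wexler compares 1, 10, 18, 19 and picks P4; Vantage would get 6.
- Deluxe: Wexler compares 12, 18, 15, 4 and picks P2; Vantage would get 1.
Maximizing over 12, 6, 1, Vantage chooses Basic. Subgame-perfect outcome: (Basic, P2) with payoffs (12, 20).
Now find the simultaneous Nash equilibrium.
Vantage's best replies: P1→Deluxe; P2→Basic; P3→Basic; P4→Deluxe.
Wexler's best replies: Basic→P2; Plus→P4; Deluxe→P2.
Only (Basic, P2) has each player best-responding; Nash payoffs (12, 20).
Wexler earns 20 sequentially versus 20 at the Nash outcome: unchanged.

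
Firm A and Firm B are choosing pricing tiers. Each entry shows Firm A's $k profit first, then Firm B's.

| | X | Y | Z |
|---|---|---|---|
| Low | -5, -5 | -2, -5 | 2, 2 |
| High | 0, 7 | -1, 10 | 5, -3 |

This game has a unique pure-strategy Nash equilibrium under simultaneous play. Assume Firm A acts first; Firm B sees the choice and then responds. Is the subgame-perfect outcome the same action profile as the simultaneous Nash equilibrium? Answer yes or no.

Backward induction with Firm A moving first.
- Low: BR = Z, leader payoff 2.
- High: BR = Y, leader payoff -1.
Among 2, -1, the best is 2 at Low. Subgame-perfect outcome: (Low, Z) with payoffs (2, 2).
Now find the simultaneous Nash equilibrium.
Firm A's best replies: X→High; Y→High; Z→High.
Firm B's best replies: Low→Z; High→Y.
The unique mutual best reply is (High, Y), giving (-1, 10).
Sequential outcome (Low, Z) differs from the Nash profile (High, Y).

no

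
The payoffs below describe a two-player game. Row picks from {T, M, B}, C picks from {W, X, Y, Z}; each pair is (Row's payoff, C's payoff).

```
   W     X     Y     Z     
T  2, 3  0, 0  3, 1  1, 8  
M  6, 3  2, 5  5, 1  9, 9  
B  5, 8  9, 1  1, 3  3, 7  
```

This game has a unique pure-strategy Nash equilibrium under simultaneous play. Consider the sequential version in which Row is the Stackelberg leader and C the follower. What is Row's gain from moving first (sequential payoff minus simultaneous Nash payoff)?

0

Backward induction with Row moving first.
- T: BR = Z, leader payoff 1.
- M: BR = Z, leader payoff 9.
- B: BR = W, leader payoff 5.
Maximizing over 1, 9, 5, Row chooses M. Subgame-perfect outcome: (M, Z) with payoffs (9, 9).
Under simultaneous play:
Row's best replies: W→M; X→B; Y→M; Z→M.
C's best replies: T→Z; M→Z; B→W.
The unique mutual best reply is (M, Z), giving (9, 9).
Row's commitment gain: 9 − 9 = 0.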